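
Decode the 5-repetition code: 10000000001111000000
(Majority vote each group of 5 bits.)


Groups: 10000, 00000, 11110, 00000
Majority votes: 0010

0010


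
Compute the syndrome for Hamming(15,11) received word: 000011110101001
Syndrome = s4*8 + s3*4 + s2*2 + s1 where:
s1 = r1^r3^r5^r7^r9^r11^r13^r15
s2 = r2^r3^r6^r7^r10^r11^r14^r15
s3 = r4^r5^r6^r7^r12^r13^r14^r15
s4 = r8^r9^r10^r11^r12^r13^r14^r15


s1=1, s2=0, s3=1, s4=0

Syndrome = 5 (error at position 5)


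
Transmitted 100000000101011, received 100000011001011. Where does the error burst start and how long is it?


XOR: 000000011100000

Burst at position 7, length 3


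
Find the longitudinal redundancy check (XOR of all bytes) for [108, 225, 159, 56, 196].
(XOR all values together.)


XOR chain: 108 ^ 225 ^ 159 ^ 56 ^ 196 = 238

238


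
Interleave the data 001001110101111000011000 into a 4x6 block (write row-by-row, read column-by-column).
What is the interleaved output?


Matrix:
  001001
  110101
  111000
  011000
Read columns: 011001111011010000001100

011001111011010000001100


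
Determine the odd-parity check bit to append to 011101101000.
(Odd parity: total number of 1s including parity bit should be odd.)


Number of 1s in data: 6
Parity bit: 1

1


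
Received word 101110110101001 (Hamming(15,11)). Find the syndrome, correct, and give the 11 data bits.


Syndrome = 5: error at position 5

Data: 10010101001 (corrected bit 5)


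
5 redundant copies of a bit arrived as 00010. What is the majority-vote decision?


Ones: 1 out of 5
Threshold: 3

0 (1/5 voted 1)


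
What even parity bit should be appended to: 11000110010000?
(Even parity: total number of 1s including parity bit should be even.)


Number of 1s in data: 5
Parity bit: 1

1


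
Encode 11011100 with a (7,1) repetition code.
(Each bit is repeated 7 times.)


Each bit -> 7 copies

11111111111111000000011111111111111111111100000000000000


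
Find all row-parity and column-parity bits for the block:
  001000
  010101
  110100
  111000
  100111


Row parities: 11110
Column parities: 110110

Row P: 11110, Col P: 110110, Corner: 0


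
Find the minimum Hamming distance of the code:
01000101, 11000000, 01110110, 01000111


Comparing all pairs, minimum distance: 1
Can detect 0 errors, correct 0 errors

1


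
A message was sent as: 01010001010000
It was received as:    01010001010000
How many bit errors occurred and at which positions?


XOR: 00000000000000

0 errors (received matches sent)


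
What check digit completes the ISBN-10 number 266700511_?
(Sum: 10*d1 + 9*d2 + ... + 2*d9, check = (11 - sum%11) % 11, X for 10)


Weighted sum: 196
196 mod 11 = 9

Check digit: 2


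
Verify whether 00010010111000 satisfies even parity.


Number of 1s: 5

No, parity error (5 ones)


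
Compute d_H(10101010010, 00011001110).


XOR: 10110011100
Count of 1s: 6

6


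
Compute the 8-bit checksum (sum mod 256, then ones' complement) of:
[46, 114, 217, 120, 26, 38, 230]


Sum = 791 mod 256 = 23
Complement = 232

232


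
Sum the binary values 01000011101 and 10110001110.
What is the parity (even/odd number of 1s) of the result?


01000011101 = 541
10110001110 = 1422
Sum = 1963 = 11110101011
1s count = 8

even parity (8 ones in 11110101011)


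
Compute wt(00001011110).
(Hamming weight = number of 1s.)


Counting 1s in 00001011110

5


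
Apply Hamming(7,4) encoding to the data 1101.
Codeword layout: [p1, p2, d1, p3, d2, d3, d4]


Parity bits: p1=1, p2=0, p3=0

1010101


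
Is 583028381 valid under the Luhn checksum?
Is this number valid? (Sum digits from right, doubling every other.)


Luhn sum = 35
35 mod 10 = 5

Invalid (Luhn sum mod 10 = 5)


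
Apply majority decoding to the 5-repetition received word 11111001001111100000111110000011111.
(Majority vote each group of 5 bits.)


Groups: 11111, 00100, 11111, 00000, 11111, 00000, 11111
Majority votes: 1010101

1010101


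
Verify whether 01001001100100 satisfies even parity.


Number of 1s: 5

No, parity error (5 ones)


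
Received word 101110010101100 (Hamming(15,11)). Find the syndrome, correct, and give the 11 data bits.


Syndrome = 0: no error detected

Data: 11000101100 (no errors)


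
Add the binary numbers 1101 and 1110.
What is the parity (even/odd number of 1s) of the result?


1101 = 13
1110 = 14
Sum = 27 = 11011
1s count = 4

even parity (4 ones in 11011)


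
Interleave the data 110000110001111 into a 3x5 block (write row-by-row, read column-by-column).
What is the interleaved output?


Matrix:
  11000
  01100
  01111
Read columns: 100111011001001

100111011001001


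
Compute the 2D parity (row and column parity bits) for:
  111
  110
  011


Row parities: 100
Column parities: 010

Row P: 100, Col P: 010, Corner: 1


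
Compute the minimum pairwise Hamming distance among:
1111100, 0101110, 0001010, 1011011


Comparing all pairs, minimum distance: 2
Can detect 1 errors, correct 0 errors

2


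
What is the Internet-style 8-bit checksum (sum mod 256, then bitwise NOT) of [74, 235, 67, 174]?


Sum = 550 mod 256 = 38
Complement = 217

217


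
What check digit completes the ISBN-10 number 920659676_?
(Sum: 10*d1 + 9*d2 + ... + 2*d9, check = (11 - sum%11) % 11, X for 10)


Weighted sum: 282
282 mod 11 = 7

Check digit: 4


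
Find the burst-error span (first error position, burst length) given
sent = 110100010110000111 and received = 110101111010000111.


XOR: 000001101100000000

Burst at position 5, length 5


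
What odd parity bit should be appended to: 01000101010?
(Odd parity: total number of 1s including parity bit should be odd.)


Number of 1s in data: 4
Parity bit: 1

1


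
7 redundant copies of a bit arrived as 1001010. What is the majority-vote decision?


Ones: 3 out of 7
Threshold: 4

0 (3/7 voted 1)


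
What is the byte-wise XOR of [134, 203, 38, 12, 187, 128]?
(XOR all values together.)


XOR chain: 134 ^ 203 ^ 38 ^ 12 ^ 187 ^ 128 = 92

92


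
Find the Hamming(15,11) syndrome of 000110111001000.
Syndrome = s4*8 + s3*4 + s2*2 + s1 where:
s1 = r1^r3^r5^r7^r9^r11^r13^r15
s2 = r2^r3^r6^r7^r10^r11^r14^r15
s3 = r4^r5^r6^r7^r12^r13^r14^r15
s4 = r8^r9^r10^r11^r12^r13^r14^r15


s1=1, s2=1, s3=0, s4=1

Syndrome = 11 (error at position 11)


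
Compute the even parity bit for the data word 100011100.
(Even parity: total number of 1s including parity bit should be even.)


Number of 1s in data: 4
Parity bit: 0

0


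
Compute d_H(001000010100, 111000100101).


XOR: 110000110001
Count of 1s: 5

5


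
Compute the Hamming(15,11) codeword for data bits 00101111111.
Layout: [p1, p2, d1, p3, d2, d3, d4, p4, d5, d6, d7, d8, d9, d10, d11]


Parity bits: p1=0, p2=1, p3=1, p4=1

010101011111111


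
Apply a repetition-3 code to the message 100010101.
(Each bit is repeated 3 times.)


Each bit -> 3 copies

111000000000111000111000111


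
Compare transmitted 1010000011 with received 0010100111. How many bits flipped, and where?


XOR: 1000100100

3 error(s) at position(s): 0, 4, 7


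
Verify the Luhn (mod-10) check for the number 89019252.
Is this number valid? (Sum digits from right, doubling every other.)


Luhn sum = 31
31 mod 10 = 1

Invalid (Luhn sum mod 10 = 1)


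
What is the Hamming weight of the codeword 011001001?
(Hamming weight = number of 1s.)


Counting 1s in 011001001

4


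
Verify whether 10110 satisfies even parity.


Number of 1s: 3

No, parity error (3 ones)


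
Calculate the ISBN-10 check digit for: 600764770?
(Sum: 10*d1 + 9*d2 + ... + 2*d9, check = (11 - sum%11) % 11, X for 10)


Weighted sum: 214
214 mod 11 = 5

Check digit: 6


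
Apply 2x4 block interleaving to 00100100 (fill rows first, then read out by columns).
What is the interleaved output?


Matrix:
  0010
  0100
Read columns: 00011000

00011000


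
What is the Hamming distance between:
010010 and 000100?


XOR: 010110
Count of 1s: 3

3


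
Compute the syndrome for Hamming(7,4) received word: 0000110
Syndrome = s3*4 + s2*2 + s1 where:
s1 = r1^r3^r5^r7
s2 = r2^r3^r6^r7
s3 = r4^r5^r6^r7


s1=1, s2=1, s3=0

Syndrome = 3 (error at position 3)


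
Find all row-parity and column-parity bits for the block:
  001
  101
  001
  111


Row parities: 1011
Column parities: 010

Row P: 1011, Col P: 010, Corner: 1


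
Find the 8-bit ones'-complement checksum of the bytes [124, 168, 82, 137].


Sum = 511 mod 256 = 255
Complement = 0

0


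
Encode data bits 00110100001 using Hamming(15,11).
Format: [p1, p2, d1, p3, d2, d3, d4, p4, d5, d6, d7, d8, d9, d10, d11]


Parity bits: p1=0, p2=0, p3=1, p4=0

000101100100001


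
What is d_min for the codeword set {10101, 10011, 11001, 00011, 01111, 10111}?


Comparing all pairs, minimum distance: 1
Can detect 0 errors, correct 0 errors

1


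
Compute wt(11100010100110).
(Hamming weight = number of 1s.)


Counting 1s in 11100010100110

7


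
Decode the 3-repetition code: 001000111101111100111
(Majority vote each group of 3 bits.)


Groups: 001, 000, 111, 101, 111, 100, 111
Majority votes: 0011101

0011101


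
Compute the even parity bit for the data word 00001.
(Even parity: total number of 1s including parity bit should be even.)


Number of 1s in data: 1
Parity bit: 1

1


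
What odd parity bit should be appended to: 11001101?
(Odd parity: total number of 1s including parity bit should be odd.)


Number of 1s in data: 5
Parity bit: 0

0


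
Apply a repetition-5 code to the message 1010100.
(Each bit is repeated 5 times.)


Each bit -> 5 copies

11111000001111100000111110000000000


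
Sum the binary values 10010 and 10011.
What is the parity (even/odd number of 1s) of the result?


10010 = 18
10011 = 19
Sum = 37 = 100101
1s count = 3

odd parity (3 ones in 100101)


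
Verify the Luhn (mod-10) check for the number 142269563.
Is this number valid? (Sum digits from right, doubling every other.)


Luhn sum = 41
41 mod 10 = 1

Invalid (Luhn sum mod 10 = 1)


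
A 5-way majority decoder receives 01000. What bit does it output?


Ones: 1 out of 5
Threshold: 3

0 (1/5 voted 1)


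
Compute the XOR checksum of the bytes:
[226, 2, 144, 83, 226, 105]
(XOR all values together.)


XOR chain: 226 ^ 2 ^ 144 ^ 83 ^ 226 ^ 105 = 168

168


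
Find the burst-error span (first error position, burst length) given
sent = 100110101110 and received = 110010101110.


XOR: 010100000000

Burst at position 1, length 3


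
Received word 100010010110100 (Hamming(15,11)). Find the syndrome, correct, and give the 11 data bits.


Syndrome = 0: no error detected

Data: 01000110100 (no errors)


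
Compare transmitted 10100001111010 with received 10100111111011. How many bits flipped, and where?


XOR: 00000110000001

3 error(s) at position(s): 5, 6, 13


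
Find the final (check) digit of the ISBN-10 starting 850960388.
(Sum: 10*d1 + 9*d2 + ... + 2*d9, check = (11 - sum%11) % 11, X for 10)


Weighted sum: 276
276 mod 11 = 1

Check digit: X


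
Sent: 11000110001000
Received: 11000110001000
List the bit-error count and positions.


XOR: 00000000000000

0 errors (received matches sent)


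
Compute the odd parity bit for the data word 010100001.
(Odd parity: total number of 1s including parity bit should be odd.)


Number of 1s in data: 3
Parity bit: 0

0


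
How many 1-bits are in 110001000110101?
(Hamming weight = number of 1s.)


Counting 1s in 110001000110101

7


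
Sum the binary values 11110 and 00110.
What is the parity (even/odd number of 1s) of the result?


11110 = 30
00110 = 6
Sum = 36 = 100100
1s count = 2

even parity (2 ones in 100100)


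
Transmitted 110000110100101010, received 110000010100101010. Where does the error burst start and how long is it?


XOR: 000000100000000000

Burst at position 6, length 1


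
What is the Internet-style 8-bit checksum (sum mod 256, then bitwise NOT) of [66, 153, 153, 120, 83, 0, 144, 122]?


Sum = 841 mod 256 = 73
Complement = 182

182


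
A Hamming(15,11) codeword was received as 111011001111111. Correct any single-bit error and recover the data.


Syndrome = 11: error at position 11

Data: 11101101111 (corrected bit 11)


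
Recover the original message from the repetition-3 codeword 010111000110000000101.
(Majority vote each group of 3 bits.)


Groups: 010, 111, 000, 110, 000, 000, 101
Majority votes: 0101001

0101001


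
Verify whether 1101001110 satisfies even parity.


Number of 1s: 6

Yes, parity is correct (6 ones)


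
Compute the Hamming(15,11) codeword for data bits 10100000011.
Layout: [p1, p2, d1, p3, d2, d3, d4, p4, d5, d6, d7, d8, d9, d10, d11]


Parity bits: p1=0, p2=0, p3=1, p4=0

001101000000011


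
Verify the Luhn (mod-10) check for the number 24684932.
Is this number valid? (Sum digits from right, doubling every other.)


Luhn sum = 44
44 mod 10 = 4

Invalid (Luhn sum mod 10 = 4)


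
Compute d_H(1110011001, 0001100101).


XOR: 1111111100
Count of 1s: 8

8


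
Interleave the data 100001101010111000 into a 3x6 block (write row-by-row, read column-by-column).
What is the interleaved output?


Matrix:
  100001
  101010
  111000
Read columns: 111001011000010100

111001011000010100


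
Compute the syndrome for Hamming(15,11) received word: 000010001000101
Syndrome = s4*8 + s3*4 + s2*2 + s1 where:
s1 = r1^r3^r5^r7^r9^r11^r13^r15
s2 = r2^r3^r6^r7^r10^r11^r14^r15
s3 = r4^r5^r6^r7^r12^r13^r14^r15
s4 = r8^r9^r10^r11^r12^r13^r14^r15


s1=0, s2=1, s3=1, s4=1

Syndrome = 14 (error at position 14)


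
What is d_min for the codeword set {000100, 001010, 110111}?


Comparing all pairs, minimum distance: 3
Can detect 2 errors, correct 1 errors

3


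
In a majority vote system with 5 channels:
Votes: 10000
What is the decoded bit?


Ones: 1 out of 5
Threshold: 3

0 (1/5 voted 1)


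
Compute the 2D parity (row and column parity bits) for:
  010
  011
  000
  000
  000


Row parities: 10000
Column parities: 001

Row P: 10000, Col P: 001, Corner: 1


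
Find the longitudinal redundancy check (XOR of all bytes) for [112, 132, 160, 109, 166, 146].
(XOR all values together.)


XOR chain: 112 ^ 132 ^ 160 ^ 109 ^ 166 ^ 146 = 13

13


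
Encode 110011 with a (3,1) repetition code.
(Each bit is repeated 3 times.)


Each bit -> 3 copies

111111000000111111


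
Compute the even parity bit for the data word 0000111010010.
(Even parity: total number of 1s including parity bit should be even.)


Number of 1s in data: 5
Parity bit: 1

1


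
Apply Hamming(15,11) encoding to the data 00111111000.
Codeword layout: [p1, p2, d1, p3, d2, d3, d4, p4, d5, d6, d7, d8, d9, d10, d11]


Parity bits: p1=1, p2=0, p3=1, p4=0

100101101111000


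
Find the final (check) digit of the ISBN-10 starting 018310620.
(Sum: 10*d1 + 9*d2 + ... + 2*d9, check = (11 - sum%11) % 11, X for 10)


Weighted sum: 130
130 mod 11 = 9

Check digit: 2


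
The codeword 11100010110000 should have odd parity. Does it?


Number of 1s: 6

No, parity error (6 ones)


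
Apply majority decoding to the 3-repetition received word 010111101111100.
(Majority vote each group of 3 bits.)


Groups: 010, 111, 101, 111, 100
Majority votes: 01110

01110


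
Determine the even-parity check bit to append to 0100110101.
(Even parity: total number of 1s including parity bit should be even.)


Number of 1s in data: 5
Parity bit: 1

1


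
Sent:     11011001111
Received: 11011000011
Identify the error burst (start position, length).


XOR: 00000001100

Burst at position 7, length 2


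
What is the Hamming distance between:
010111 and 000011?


XOR: 010100
Count of 1s: 2

2


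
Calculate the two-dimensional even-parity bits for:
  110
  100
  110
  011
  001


Row parities: 01001
Column parities: 110

Row P: 01001, Col P: 110, Corner: 0


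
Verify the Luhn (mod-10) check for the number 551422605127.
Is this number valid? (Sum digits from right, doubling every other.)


Luhn sum = 34
34 mod 10 = 4

Invalid (Luhn sum mod 10 = 4)


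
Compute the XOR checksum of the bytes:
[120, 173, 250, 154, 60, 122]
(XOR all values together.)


XOR chain: 120 ^ 173 ^ 250 ^ 154 ^ 60 ^ 122 = 243

243


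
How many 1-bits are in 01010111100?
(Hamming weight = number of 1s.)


Counting 1s in 01010111100

6


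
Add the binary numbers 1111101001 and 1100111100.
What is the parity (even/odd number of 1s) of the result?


1111101001 = 1001
1100111100 = 828
Sum = 1829 = 11100100101
1s count = 6

even parity (6 ones in 11100100101)


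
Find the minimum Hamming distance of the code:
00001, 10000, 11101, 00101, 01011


Comparing all pairs, minimum distance: 1
Can detect 0 errors, correct 0 errors

1


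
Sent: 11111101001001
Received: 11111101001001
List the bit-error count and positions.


XOR: 00000000000000

0 errors (received matches sent)


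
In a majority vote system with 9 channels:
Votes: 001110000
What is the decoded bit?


Ones: 3 out of 9
Threshold: 5

0 (3/9 voted 1)


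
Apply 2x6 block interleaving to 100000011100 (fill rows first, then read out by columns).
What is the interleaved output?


Matrix:
  100000
  011100
Read columns: 100101010000

100101010000


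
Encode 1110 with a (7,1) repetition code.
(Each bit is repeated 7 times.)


Each bit -> 7 copies

1111111111111111111110000000


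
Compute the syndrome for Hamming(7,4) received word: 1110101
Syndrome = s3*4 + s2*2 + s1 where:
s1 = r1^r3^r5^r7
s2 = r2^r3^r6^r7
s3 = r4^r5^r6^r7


s1=0, s2=1, s3=0

Syndrome = 2 (error at position 2)


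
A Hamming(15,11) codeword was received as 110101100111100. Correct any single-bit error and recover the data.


Syndrome = 6: error at position 6

Data: 00010111100 (corrected bit 6)


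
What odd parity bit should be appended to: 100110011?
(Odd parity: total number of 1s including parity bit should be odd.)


Number of 1s in data: 5
Parity bit: 0

0


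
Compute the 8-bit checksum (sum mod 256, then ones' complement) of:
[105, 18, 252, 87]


Sum = 462 mod 256 = 206
Complement = 49

49


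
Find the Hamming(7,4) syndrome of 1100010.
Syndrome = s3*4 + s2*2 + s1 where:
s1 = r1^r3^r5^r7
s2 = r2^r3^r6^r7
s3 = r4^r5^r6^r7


s1=1, s2=0, s3=1

Syndrome = 5 (error at position 5)


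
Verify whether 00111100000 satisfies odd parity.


Number of 1s: 4

No, parity error (4 ones)


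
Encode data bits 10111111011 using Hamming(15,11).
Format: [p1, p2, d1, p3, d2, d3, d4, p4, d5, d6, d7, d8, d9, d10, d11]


Parity bits: p1=1, p2=1, p3=1, p4=0

111101101111011


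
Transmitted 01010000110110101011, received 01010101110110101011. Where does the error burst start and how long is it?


XOR: 00000101000000000000

Burst at position 5, length 3


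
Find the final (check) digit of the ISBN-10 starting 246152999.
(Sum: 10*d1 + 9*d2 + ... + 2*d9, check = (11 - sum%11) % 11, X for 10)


Weighted sum: 232
232 mod 11 = 1

Check digit: X


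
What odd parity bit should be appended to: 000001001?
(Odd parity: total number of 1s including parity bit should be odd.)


Number of 1s in data: 2
Parity bit: 1

1


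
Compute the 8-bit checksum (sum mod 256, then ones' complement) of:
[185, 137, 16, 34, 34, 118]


Sum = 524 mod 256 = 12
Complement = 243

243


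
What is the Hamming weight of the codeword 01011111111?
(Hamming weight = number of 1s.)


Counting 1s in 01011111111

9


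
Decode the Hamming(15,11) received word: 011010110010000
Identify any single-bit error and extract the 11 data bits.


Syndrome = 0: no error detected

Data: 11010010000 (no errors)


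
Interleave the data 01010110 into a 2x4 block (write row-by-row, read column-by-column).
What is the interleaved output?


Matrix:
  0101
  0110
Read columns: 00110110

00110110


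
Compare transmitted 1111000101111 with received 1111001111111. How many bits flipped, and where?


XOR: 0000001010000

2 error(s) at position(s): 6, 8


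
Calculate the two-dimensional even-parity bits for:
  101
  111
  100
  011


Row parities: 0110
Column parities: 101

Row P: 0110, Col P: 101, Corner: 0


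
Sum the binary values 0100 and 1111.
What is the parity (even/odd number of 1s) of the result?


0100 = 4
1111 = 15
Sum = 19 = 10011
1s count = 3

odd parity (3 ones in 10011)


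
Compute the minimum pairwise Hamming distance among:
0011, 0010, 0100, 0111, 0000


Comparing all pairs, minimum distance: 1
Can detect 0 errors, correct 0 errors

1


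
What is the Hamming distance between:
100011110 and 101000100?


XOR: 001011010
Count of 1s: 4

4


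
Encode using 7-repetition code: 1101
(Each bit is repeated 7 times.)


Each bit -> 7 copies

1111111111111100000001111111


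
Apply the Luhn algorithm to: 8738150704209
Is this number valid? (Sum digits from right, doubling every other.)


Luhn sum = 49
49 mod 10 = 9

Invalid (Luhn sum mod 10 = 9)


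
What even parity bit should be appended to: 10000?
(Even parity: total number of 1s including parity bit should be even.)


Number of 1s in data: 1
Parity bit: 1

1


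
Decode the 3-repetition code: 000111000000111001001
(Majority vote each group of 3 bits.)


Groups: 000, 111, 000, 000, 111, 001, 001
Majority votes: 0100100

0100100


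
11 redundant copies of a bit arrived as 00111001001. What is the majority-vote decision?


Ones: 5 out of 11
Threshold: 6

0 (5/11 voted 1)


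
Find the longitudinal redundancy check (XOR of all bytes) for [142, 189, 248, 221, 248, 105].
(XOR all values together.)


XOR chain: 142 ^ 189 ^ 248 ^ 221 ^ 248 ^ 105 = 135

135


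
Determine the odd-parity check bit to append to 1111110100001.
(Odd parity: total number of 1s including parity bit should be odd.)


Number of 1s in data: 8
Parity bit: 1

1


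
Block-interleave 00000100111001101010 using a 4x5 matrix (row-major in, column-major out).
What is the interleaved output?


Matrix:
  00000
  10011
  10011
  01010
Read columns: 01100001000001110110

01100001000001110110


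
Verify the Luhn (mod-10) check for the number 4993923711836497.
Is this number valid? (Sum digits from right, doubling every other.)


Luhn sum = 89
89 mod 10 = 9

Invalid (Luhn sum mod 10 = 9)


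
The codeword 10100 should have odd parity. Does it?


Number of 1s: 2

No, parity error (2 ones)


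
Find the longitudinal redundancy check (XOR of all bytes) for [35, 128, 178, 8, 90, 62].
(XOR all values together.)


XOR chain: 35 ^ 128 ^ 178 ^ 8 ^ 90 ^ 62 = 125

125


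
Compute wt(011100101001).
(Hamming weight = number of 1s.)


Counting 1s in 011100101001

6


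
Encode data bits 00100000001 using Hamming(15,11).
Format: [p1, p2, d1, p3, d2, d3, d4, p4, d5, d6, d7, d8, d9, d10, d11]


Parity bits: p1=1, p2=0, p3=0, p4=1

100001010000001


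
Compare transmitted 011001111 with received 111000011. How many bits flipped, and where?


XOR: 100001100

3 error(s) at position(s): 0, 5, 6


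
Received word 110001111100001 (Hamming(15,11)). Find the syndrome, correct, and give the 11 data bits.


Syndrome = 6: error at position 6

Data: 00011100001 (corrected bit 6)


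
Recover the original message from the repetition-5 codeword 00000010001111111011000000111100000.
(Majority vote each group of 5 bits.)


Groups: 00000, 01000, 11111, 11011, 00000, 01111, 00000
Majority votes: 0011010

0011010


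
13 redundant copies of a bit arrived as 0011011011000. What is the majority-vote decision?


Ones: 6 out of 13
Threshold: 7

0 (6/13 voted 1)


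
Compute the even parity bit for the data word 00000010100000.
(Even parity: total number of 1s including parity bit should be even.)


Number of 1s in data: 2
Parity bit: 0

0


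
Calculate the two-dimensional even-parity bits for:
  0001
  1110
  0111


Row parities: 111
Column parities: 1000

Row P: 111, Col P: 1000, Corner: 1


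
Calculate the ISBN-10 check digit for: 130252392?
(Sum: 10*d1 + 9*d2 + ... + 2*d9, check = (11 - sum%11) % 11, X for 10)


Weighted sum: 134
134 mod 11 = 2

Check digit: 9


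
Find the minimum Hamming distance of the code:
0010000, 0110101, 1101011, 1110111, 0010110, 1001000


Comparing all pairs, minimum distance: 2
Can detect 1 errors, correct 0 errors

2


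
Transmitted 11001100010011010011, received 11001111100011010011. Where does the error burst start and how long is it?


XOR: 00000011110000000000

Burst at position 6, length 4


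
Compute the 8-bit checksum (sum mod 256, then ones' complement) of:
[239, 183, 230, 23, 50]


Sum = 725 mod 256 = 213
Complement = 42

42


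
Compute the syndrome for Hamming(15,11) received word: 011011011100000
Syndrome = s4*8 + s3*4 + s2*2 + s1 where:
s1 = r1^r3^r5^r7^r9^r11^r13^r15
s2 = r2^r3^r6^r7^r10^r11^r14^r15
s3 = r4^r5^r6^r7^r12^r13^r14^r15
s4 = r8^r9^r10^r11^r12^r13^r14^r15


s1=1, s2=0, s3=0, s4=1

Syndrome = 9 (error at position 9)


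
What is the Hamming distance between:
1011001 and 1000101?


XOR: 0011100
Count of 1s: 3

3


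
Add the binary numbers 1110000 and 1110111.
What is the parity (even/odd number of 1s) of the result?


1110000 = 112
1110111 = 119
Sum = 231 = 11100111
1s count = 6

even parity (6 ones in 11100111)


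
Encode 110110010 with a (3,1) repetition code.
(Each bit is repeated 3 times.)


Each bit -> 3 copies

111111000111111000000111000


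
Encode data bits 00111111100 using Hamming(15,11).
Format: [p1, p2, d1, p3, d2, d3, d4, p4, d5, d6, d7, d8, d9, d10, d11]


Parity bits: p1=0, p2=0, p3=0, p4=1

000001111111100


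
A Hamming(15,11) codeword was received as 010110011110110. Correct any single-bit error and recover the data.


Syndrome = 0: no error detected

Data: 01001110110 (no errors)


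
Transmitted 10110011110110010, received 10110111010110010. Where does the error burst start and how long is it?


XOR: 00000100100000000

Burst at position 5, length 4


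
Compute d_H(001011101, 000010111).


XOR: 001001010
Count of 1s: 3

3


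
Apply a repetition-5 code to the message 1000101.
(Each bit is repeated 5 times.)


Each bit -> 5 copies

11111000000000000000111110000011111


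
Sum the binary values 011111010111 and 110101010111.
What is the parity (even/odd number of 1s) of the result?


011111010111 = 2007
110101010111 = 3415
Sum = 5422 = 1010100101110
1s count = 7

odd parity (7 ones in 1010100101110)


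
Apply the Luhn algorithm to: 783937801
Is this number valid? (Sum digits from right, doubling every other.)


Luhn sum = 43
43 mod 10 = 3

Invalid (Luhn sum mod 10 = 3)


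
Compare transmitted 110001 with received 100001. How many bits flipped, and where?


XOR: 010000

1 error(s) at position(s): 1


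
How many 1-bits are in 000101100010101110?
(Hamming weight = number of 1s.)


Counting 1s in 000101100010101110

8


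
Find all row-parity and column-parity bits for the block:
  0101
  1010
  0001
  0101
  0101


Row parities: 00100
Column parities: 1110

Row P: 00100, Col P: 1110, Corner: 1


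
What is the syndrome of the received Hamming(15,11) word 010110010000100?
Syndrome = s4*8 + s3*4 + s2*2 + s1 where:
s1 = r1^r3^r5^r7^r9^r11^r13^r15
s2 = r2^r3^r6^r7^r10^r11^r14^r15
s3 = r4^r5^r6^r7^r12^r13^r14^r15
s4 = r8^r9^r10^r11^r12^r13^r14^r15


s1=0, s2=1, s3=1, s4=0

Syndrome = 6 (error at position 6)


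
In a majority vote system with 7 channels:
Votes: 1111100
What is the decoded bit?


Ones: 5 out of 7
Threshold: 4

1 (5/7 voted 1)


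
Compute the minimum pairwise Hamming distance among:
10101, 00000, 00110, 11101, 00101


Comparing all pairs, minimum distance: 1
Can detect 0 errors, correct 0 errors

1


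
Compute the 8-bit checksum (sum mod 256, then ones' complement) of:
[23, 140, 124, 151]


Sum = 438 mod 256 = 182
Complement = 73

73


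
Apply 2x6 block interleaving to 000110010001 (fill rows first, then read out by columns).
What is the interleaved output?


Matrix:
  000110
  010001
Read columns: 000100101001

000100101001


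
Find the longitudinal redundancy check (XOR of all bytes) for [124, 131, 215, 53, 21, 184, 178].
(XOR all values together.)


XOR chain: 124 ^ 131 ^ 215 ^ 53 ^ 21 ^ 184 ^ 178 = 2

2


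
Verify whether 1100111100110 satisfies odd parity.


Number of 1s: 8

No, parity error (8 ones)


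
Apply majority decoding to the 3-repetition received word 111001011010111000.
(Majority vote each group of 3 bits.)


Groups: 111, 001, 011, 010, 111, 000
Majority votes: 101010

101010


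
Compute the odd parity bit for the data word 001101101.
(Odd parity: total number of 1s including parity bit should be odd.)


Number of 1s in data: 5
Parity bit: 0

0


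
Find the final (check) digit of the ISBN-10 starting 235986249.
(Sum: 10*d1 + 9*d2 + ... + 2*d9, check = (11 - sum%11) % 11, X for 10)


Weighted sum: 266
266 mod 11 = 2

Check digit: 9


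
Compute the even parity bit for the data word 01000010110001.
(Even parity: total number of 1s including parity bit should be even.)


Number of 1s in data: 5
Parity bit: 1

1


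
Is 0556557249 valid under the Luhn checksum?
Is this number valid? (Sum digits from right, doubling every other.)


Luhn sum = 42
42 mod 10 = 2

Invalid (Luhn sum mod 10 = 2)


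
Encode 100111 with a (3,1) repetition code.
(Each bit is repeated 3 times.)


Each bit -> 3 copies

111000000111111111


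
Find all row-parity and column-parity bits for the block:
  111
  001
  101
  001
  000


Row parities: 11010
Column parities: 010

Row P: 11010, Col P: 010, Corner: 1


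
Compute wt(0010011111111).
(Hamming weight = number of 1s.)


Counting 1s in 0010011111111

9


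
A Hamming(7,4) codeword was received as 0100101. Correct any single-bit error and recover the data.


Syndrome = 0: no error detected

Data: 0101 (no errors)


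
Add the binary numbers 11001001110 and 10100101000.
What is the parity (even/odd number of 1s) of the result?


11001001110 = 1614
10100101000 = 1320
Sum = 2934 = 101101110110
1s count = 8

even parity (8 ones in 101101110110)


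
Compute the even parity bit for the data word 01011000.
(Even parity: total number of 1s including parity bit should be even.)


Number of 1s in data: 3
Parity bit: 1

1


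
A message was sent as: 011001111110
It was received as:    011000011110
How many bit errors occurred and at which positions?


XOR: 000001100000

2 error(s) at position(s): 5, 6


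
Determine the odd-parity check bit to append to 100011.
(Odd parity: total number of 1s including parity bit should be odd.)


Number of 1s in data: 3
Parity bit: 0

0


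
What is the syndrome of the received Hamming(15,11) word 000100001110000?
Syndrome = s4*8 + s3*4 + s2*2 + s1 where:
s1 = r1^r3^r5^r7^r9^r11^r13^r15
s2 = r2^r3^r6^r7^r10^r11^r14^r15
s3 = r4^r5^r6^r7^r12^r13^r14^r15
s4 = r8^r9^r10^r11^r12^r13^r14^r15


s1=0, s2=0, s3=1, s4=1

Syndrome = 12 (error at position 12)


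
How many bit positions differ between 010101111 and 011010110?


XOR: 001111001
Count of 1s: 5

5


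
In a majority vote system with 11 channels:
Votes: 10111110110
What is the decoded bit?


Ones: 8 out of 11
Threshold: 6

1 (8/11 voted 1)


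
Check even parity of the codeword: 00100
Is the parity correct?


Number of 1s: 1

No, parity error (1 ones)


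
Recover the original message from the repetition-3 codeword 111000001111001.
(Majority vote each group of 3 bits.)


Groups: 111, 000, 001, 111, 001
Majority votes: 10010

10010


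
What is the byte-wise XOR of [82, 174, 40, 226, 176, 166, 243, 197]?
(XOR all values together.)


XOR chain: 82 ^ 174 ^ 40 ^ 226 ^ 176 ^ 166 ^ 243 ^ 197 = 22

22


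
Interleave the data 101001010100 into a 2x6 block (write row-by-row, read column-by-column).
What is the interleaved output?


Matrix:
  101001
  010100
Read columns: 100110010010

100110010010


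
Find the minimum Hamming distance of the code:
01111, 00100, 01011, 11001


Comparing all pairs, minimum distance: 1
Can detect 0 errors, correct 0 errors

1


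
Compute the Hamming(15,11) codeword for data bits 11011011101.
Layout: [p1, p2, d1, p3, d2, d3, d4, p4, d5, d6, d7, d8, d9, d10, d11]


Parity bits: p1=1, p2=0, p3=1, p4=1

101110111011101


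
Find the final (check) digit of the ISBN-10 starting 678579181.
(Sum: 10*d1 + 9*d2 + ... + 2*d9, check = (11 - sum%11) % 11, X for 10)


Weighted sum: 339
339 mod 11 = 9

Check digit: 2


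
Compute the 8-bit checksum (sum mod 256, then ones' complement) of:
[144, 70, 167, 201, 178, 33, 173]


Sum = 966 mod 256 = 198
Complement = 57

57


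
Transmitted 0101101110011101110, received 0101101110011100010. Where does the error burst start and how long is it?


XOR: 0000000000000001100

Burst at position 15, length 2


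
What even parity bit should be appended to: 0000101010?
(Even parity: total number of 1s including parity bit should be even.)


Number of 1s in data: 3
Parity bit: 1

1


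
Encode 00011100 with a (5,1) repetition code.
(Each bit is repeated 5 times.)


Each bit -> 5 copies

0000000000000001111111111111110000000000


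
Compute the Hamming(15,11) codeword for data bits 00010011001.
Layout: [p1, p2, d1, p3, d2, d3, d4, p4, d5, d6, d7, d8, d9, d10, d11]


Parity bits: p1=1, p2=1, p3=1, p4=1

110100110011001


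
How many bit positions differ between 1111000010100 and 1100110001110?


XOR: 0011110011010
Count of 1s: 7

7


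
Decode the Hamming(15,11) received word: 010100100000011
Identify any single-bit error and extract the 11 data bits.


Syndrome = 0: no error detected

Data: 00010000011 (no errors)


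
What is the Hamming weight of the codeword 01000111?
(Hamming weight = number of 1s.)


Counting 1s in 01000111

4


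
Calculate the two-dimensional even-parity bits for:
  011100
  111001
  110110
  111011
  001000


Row parities: 10011
Column parities: 100000

Row P: 10011, Col P: 100000, Corner: 1


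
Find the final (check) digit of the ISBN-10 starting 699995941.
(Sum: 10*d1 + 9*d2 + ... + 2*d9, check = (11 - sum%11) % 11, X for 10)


Weighted sum: 405
405 mod 11 = 9

Check digit: 2


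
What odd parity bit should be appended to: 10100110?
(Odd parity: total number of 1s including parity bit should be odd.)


Number of 1s in data: 4
Parity bit: 1

1


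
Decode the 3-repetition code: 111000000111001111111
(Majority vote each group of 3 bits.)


Groups: 111, 000, 000, 111, 001, 111, 111
Majority votes: 1001011

1001011


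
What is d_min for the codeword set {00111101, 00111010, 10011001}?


Comparing all pairs, minimum distance: 3
Can detect 2 errors, correct 1 errors

3


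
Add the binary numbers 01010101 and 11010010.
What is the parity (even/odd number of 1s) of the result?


01010101 = 85
11010010 = 210
Sum = 295 = 100100111
1s count = 5

odd parity (5 ones in 100100111)


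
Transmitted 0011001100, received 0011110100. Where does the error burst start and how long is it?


XOR: 0000111000

Burst at position 4, length 3


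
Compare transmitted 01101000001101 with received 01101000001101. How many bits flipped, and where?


XOR: 00000000000000

0 errors (received matches sent)


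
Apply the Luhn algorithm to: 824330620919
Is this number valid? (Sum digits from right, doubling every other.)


Luhn sum = 51
51 mod 10 = 1

Invalid (Luhn sum mod 10 = 1)


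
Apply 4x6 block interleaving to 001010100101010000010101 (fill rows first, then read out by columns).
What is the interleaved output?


Matrix:
  001010
  100101
  010000
  010101
Read columns: 010000111000010110000101

010000111000010110000101


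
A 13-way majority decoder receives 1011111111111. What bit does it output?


Ones: 12 out of 13
Threshold: 7

1 (12/13 voted 1)


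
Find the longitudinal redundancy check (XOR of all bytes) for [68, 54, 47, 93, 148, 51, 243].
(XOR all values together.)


XOR chain: 68 ^ 54 ^ 47 ^ 93 ^ 148 ^ 51 ^ 243 = 84

84


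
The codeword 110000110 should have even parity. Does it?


Number of 1s: 4

Yes, parity is correct (4 ones)


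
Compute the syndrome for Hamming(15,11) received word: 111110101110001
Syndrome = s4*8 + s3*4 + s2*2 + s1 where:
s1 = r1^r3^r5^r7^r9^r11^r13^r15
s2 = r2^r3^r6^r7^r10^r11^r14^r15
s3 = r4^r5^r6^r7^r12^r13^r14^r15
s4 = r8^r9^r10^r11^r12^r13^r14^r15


s1=1, s2=0, s3=0, s4=0

Syndrome = 1 (error at position 1)


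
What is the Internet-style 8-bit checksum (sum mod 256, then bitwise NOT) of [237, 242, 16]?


Sum = 495 mod 256 = 239
Complement = 16

16


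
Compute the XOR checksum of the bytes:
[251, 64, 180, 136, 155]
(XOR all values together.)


XOR chain: 251 ^ 64 ^ 180 ^ 136 ^ 155 = 28

28


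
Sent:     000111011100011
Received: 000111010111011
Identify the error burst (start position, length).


XOR: 000000001011000

Burst at position 8, length 4


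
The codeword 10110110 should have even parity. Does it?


Number of 1s: 5

No, parity error (5 ones)


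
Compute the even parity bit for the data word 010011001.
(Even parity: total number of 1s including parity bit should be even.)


Number of 1s in data: 4
Parity bit: 0

0


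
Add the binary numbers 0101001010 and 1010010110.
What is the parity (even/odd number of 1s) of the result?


0101001010 = 330
1010010110 = 662
Sum = 992 = 1111100000
1s count = 5

odd parity (5 ones in 1111100000)


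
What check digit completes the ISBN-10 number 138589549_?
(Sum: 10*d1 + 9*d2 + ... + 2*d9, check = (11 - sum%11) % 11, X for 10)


Weighted sum: 279
279 mod 11 = 4

Check digit: 7


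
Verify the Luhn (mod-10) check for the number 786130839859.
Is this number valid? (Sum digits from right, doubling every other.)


Luhn sum = 60
60 mod 10 = 0

Valid (Luhn sum mod 10 = 0)


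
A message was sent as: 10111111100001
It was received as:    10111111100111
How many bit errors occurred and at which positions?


XOR: 00000000000110

2 error(s) at position(s): 11, 12


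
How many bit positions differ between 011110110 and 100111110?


XOR: 111001000
Count of 1s: 4

4


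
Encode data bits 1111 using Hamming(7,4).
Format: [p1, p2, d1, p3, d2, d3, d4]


Parity bits: p1=1, p2=1, p3=1

1111111


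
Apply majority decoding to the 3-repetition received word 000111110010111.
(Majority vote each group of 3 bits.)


Groups: 000, 111, 110, 010, 111
Majority votes: 01101

01101


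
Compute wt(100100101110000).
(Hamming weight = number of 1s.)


Counting 1s in 100100101110000

6


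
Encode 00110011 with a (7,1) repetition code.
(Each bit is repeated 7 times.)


Each bit -> 7 copies

00000000000000111111111111110000000000000011111111111111


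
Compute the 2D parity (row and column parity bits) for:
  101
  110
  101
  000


Row parities: 0000
Column parities: 110

Row P: 0000, Col P: 110, Corner: 0


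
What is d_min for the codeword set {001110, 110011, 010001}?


Comparing all pairs, minimum distance: 2
Can detect 1 errors, correct 0 errors

2


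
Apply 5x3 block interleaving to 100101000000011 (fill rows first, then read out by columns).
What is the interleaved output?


Matrix:
  100
  101
  000
  000
  011
Read columns: 110000000101001

110000000101001
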